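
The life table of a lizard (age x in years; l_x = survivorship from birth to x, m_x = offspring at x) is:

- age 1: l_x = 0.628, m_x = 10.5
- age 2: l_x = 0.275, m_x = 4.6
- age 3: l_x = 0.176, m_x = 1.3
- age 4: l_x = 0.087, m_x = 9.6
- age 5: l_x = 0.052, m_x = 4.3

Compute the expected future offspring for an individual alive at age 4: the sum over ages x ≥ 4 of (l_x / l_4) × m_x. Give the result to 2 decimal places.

l_4 = 0.087. Conditional survival from age 4 to x is l_x / l_4.
  x=4: (0.087/0.087) × 9.6 = 9.6000
  x=5: (0.052/0.087) × 4.3 = 2.5701
Sum = 9.6000 + 2.5701 = 12.1701

12.17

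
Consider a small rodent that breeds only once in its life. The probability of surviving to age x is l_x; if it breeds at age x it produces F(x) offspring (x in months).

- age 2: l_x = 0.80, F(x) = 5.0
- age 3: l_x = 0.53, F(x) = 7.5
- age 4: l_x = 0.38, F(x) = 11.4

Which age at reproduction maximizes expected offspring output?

Expected offspring if breeding at age x = l_x × F(x):
  age 2: 0.80 × 5.0 = 4.000
  age 3: 0.53 × 7.5 = 3.975
  age 4: 0.38 × 11.4 = 4.332
Maximum at age 4 (4.332).

4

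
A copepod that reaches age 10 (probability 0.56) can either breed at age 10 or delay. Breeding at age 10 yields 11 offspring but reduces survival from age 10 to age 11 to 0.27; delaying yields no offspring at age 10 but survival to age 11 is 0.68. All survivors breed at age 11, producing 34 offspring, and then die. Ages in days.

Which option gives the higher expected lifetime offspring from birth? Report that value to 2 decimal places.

12.95

breed at age 10: R₀ = 0.56 × (11 + 0.27 × 34) = 0.56 × 20.1800 = 11.3008
delay to age 11: R₀ = 0.56 × (0.68 × 34) = 0.56 × 23.1200 = 12.9472
Higher: delay to age 11 (12.9472).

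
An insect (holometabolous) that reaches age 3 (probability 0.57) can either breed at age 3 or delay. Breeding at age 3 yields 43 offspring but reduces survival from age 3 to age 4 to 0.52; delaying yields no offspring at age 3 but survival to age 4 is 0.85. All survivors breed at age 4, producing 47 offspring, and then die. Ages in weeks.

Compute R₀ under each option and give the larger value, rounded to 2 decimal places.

breed at age 3: R₀ = 0.57 × (43 + 0.52 × 47) = 0.57 × 67.4400 = 38.4408
delay to age 4: R₀ = 0.57 × (0.85 × 47) = 0.57 × 39.9500 = 22.7715
Higher: breed at age 3 (38.4408).

38.44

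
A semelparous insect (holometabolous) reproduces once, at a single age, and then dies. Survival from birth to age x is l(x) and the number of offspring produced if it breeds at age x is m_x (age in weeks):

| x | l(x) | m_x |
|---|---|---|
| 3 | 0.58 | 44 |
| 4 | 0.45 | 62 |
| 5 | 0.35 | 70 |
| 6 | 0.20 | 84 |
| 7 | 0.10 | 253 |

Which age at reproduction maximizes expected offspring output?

4

Expected offspring if breeding at age x = l(x) × m_x:
  age 3: 0.58 × 44 = 25.520
  age 4: 0.45 × 62 = 27.900
  age 5: 0.35 × 70 = 24.500
  age 6: 0.20 × 84 = 16.800
  age 7: 0.10 × 253 = 25.300
Maximum at age 4 (27.900).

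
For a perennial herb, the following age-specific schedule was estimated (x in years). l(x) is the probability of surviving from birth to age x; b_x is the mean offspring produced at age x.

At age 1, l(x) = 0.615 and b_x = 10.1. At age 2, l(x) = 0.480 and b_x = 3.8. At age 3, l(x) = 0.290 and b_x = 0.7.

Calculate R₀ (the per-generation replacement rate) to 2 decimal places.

8.24

R₀ = Σ l(x) b_x:
  age 1: 0.615 × 10.1 = 6.2115
  age 2: 0.480 × 3.8 = 1.8240
  age 3: 0.290 × 0.7 = 0.2030
R₀ = 6.2115 + 1.8240 + 0.2030 = 8.2385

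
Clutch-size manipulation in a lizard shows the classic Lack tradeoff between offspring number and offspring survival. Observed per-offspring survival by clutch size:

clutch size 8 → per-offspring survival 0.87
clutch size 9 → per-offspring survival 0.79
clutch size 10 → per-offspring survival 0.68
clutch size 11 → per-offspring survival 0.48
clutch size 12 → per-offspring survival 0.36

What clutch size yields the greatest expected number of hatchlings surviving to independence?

Expected hatchlings surviving to independence = c × s(c):
  c=8: 8 × 0.87 = 6.960
  c=9: 9 × 0.79 = 7.110
  c=10: 10 × 0.68 = 6.800
  c=11: 11 × 0.48 = 5.280
  c=12: 12 × 0.36 = 4.320
Maximum at c = 9 (7.110 hatchlings surviving to independence).

9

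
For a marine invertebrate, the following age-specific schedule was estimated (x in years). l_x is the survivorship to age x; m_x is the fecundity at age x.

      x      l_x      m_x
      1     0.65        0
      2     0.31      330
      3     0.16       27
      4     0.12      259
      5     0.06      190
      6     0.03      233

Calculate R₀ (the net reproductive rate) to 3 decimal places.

156.090

R₀ = Σ l_x m_x:
  age 1: 0.65 × 0 = 0.0000
  age 2: 0.31 × 330 = 102.3000
  age 3: 0.16 × 27 = 4.3200
  age 4: 0.12 × 259 = 31.0800
  age 5: 0.06 × 190 = 11.4000
  age 6: 0.03 × 233 = 6.9900
R₀ = 0.0000 + 102.3000 + 4.3200 + 31.0800 + 11.4000 + 6.9900 = 156.0900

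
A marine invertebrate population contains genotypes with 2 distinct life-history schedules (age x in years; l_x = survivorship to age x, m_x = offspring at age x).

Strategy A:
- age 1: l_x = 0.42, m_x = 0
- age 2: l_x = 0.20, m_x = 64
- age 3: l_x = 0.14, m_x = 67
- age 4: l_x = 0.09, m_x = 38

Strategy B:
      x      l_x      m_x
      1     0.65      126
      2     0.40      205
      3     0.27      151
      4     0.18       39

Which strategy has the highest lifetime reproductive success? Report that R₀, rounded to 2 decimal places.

211.69

Strategy A: R₀ = 0.42×0 + 0.20×64 + 0.14×67 + 0.09×38 = 25.6000
Strategy B: R₀ = 0.65×126 + 0.40×205 + 0.27×151 + 0.18×39 = 211.6900
Highest R₀: strategy B with 211.6900.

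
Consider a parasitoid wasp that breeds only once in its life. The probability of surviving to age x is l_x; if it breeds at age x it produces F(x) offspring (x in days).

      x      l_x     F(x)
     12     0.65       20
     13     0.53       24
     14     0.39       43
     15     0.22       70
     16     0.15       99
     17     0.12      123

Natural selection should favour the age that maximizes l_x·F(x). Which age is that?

Expected offspring if breeding at age x = l_x × F(x):
  age 12: 0.65 × 20 = 13.000
  age 13: 0.53 × 24 = 12.720
  age 14: 0.39 × 43 = 16.770
  age 15: 0.22 × 70 = 15.400
  age 16: 0.15 × 99 = 14.850
  age 17: 0.12 × 123 = 14.760
Maximum at age 14 (16.770).

14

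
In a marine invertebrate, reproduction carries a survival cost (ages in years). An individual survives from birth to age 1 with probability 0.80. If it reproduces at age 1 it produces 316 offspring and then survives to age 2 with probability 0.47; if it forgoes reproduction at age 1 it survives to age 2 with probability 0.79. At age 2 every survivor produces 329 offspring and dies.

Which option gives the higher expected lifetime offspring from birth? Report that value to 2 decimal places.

376.50

breed at age 1: R₀ = 0.80 × (316 + 0.47 × 329) = 0.80 × 470.6300 = 376.5040
delay to age 2: R₀ = 0.80 × (0.79 × 329) = 0.80 × 259.9100 = 207.9280
Higher: breed at age 1 (376.5040).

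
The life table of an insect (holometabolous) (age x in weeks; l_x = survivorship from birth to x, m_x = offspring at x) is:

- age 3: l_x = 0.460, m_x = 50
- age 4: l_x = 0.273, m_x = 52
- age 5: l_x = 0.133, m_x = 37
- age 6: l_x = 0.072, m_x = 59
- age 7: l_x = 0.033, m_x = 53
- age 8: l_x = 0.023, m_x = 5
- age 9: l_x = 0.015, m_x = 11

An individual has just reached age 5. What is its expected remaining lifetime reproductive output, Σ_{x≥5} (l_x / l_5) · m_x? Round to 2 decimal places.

l_5 = 0.133. Conditional survival from age 5 to x is l_x / l_5.
  x=5: (0.133/0.133) × 37 = 37.0000
  x=6: (0.072/0.133) × 59 = 31.9398
  x=7: (0.033/0.133) × 53 = 13.1504
  x=8: (0.023/0.133) × 5 = 0.8647
  x=9: (0.015/0.133) × 11 = 1.2406
Sum = 37.0000 + 31.9398 + 13.1504 + 0.8647 + 1.2406 = 84.1955

84.20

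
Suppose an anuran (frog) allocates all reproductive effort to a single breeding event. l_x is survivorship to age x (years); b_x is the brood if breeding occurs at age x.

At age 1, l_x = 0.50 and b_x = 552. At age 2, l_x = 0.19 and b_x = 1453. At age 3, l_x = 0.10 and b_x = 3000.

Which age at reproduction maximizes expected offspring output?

3

Expected offspring if breeding at age x = l_x × b_x:
  age 1: 0.50 × 552 = 276.000
  age 2: 0.19 × 1453 = 276.070
  age 3: 0.10 × 3000 = 300.000
Maximum at age 3 (300.000).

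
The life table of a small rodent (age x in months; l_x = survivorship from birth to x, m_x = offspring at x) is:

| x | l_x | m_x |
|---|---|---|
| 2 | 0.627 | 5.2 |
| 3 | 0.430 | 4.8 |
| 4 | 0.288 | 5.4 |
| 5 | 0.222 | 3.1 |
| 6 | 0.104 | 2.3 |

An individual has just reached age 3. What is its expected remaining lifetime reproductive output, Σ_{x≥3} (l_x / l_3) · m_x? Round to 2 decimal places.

10.57

l_3 = 0.430. Conditional survival from age 3 to x is l_x / l_3.
  x=3: (0.430/0.430) × 4.8 = 4.8000
  x=4: (0.288/0.430) × 5.4 = 3.6167
  x=5: (0.222/0.430) × 3.1 = 1.6005
  x=6: (0.104/0.430) × 2.3 = 0.5563
Sum = 4.8000 + 3.6167 + 1.6005 + 0.5563 = 10.5735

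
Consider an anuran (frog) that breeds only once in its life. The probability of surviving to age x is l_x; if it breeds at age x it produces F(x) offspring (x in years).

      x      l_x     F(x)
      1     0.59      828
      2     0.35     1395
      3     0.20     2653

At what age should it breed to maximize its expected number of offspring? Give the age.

Expected offspring if breeding at age x = l_x × F(x):
  age 1: 0.59 × 828 = 488.520
  age 2: 0.35 × 1395 = 488.250
  age 3: 0.20 × 2653 = 530.600
Maximum at age 3 (530.600).

3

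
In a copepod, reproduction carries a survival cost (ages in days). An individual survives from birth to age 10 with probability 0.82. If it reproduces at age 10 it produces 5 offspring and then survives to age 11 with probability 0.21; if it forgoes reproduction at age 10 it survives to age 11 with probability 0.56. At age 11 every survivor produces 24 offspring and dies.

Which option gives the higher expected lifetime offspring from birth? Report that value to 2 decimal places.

breed at age 10: R₀ = 0.82 × (5 + 0.21 × 24) = 0.82 × 10.0400 = 8.2328
delay to age 11: R₀ = 0.82 × (0.56 × 24) = 0.82 × 13.4400 = 11.0208
Higher: delay to age 11 (11.0208).

11.02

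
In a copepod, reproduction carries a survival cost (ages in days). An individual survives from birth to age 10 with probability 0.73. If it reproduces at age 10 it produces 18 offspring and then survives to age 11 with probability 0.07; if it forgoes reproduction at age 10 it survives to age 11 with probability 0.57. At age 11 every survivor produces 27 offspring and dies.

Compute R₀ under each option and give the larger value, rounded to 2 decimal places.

14.52

breed at age 10: R₀ = 0.73 × (18 + 0.07 × 27) = 0.73 × 19.8900 = 14.5197
delay to age 11: R₀ = 0.73 × (0.57 × 27) = 0.73 × 15.3900 = 11.2347
Higher: breed at age 10 (14.5197).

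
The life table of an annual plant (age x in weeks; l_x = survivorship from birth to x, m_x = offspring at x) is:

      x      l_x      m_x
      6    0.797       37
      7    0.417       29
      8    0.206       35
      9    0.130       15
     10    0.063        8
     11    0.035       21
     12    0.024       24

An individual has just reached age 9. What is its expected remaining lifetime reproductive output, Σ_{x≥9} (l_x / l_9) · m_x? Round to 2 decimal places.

l_9 = 0.130. Conditional survival from age 9 to x is l_x / l_9.
  x=9: (0.130/0.130) × 15 = 15.0000
  x=10: (0.063/0.130) × 8 = 3.8769
  x=11: (0.035/0.130) × 21 = 5.6538
  x=12: (0.024/0.130) × 24 = 4.4308
Sum = 15.0000 + 3.8769 + 5.6538 + 4.4308 = 28.9615

28.96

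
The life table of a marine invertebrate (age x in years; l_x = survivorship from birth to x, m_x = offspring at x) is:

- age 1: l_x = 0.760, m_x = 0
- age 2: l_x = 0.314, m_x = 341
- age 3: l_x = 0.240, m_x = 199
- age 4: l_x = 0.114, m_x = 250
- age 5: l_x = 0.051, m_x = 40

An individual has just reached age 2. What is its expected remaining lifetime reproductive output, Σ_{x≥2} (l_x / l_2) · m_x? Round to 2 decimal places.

590.36

l_2 = 0.314. Conditional survival from age 2 to x is l_x / l_2.
  x=2: (0.314/0.314) × 341 = 341.0000
  x=3: (0.240/0.314) × 199 = 152.1019
  x=4: (0.114/0.314) × 250 = 90.7643
  x=5: (0.051/0.314) × 40 = 6.4968
Sum = 341.0000 + 152.1019 + 90.7643 + 6.4968 = 590.3631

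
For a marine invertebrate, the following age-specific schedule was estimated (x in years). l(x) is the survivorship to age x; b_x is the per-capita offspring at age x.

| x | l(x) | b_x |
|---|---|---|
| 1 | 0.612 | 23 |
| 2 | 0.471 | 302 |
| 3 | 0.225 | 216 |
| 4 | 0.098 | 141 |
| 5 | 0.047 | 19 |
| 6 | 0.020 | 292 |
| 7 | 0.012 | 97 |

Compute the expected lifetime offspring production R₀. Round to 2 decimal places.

R₀ = Σ l(x) b_x:
  age 1: 0.612 × 23 = 14.0760
  age 2: 0.471 × 302 = 142.2420
  age 3: 0.225 × 216 = 48.6000
  age 4: 0.098 × 141 = 13.8180
  age 5: 0.047 × 19 = 0.8930
  age 6: 0.020 × 292 = 5.8400
  age 7: 0.012 × 97 = 1.1640
R₀ = 14.0760 + 142.2420 + 48.6000 + 13.8180 + 0.8930 + 5.8400 + 1.1640 = 226.6330

226.63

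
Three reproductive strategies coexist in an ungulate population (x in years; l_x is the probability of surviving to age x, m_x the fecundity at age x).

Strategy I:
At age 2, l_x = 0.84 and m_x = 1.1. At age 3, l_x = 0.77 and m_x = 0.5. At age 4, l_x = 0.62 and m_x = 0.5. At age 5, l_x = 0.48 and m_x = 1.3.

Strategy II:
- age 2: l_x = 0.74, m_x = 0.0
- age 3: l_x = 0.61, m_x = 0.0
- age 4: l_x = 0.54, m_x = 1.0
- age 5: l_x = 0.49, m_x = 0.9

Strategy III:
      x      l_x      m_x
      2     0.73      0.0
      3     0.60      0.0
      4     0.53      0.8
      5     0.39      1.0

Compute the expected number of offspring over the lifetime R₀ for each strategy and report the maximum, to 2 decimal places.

2.24

Strategy I: R₀ = 0.84×1.1 + 0.77×0.5 + 0.62×0.5 + 0.48×1.3 = 2.2430
Strategy II: R₀ = 0.74×0.0 + 0.61×0.0 + 0.54×1.0 + 0.49×0.9 = 0.9810
Strategy III: R₀ = 0.73×0.0 + 0.60×0.0 + 0.53×0.8 + 0.39×1.0 = 0.8140
Highest R₀: strategy I with 2.2430.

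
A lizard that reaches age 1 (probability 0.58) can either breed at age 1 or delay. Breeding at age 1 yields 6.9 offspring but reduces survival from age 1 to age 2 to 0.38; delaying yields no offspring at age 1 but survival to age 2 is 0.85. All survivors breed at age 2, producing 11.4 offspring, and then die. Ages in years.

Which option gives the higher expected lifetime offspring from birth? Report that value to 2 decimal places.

6.51

breed at age 1: R₀ = 0.58 × (6.9 + 0.38 × 11.4) = 0.58 × 11.2320 = 6.5146
delay to age 2: R₀ = 0.58 × (0.85 × 11.4) = 0.58 × 9.6900 = 5.6202
Higher: breed at age 1 (6.5146).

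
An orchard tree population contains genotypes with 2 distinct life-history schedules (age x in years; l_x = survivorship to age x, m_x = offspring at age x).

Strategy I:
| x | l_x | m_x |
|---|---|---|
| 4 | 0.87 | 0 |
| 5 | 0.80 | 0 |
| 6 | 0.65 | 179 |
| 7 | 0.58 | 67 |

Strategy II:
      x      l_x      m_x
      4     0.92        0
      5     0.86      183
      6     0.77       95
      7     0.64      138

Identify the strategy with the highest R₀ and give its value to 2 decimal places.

318.85

Strategy I: R₀ = 0.87×0 + 0.80×0 + 0.65×179 + 0.58×67 = 155.2100
Strategy II: R₀ = 0.92×0 + 0.86×183 + 0.77×95 + 0.64×138 = 318.8500
Highest R₀: strategy II with 318.8500.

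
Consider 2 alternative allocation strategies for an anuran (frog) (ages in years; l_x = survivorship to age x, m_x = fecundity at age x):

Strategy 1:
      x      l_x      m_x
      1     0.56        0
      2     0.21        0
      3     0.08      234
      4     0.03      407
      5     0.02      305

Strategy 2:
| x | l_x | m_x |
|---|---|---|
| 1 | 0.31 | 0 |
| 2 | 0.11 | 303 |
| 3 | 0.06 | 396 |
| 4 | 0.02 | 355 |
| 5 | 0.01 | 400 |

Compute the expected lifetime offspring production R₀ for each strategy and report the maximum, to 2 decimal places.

68.19

Strategy 1: R₀ = 0.56×0 + 0.21×0 + 0.08×234 + 0.03×407 + 0.02×305 = 37.0300
Strategy 2: R₀ = 0.31×0 + 0.11×303 + 0.06×396 + 0.02×355 + 0.01×400 = 68.1900
Highest R₀: strategy 2 with 68.1900.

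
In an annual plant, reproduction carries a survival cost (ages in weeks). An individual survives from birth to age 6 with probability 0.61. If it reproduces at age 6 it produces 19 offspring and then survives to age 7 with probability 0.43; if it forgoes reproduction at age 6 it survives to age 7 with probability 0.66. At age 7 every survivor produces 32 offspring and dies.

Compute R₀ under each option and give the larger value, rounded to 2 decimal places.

19.98

breed at age 6: R₀ = 0.61 × (19 + 0.43 × 32) = 0.61 × 32.7600 = 19.9836
delay to age 7: R₀ = 0.61 × (0.66 × 32) = 0.61 × 21.1200 = 12.8832
Higher: breed at age 6 (19.9836).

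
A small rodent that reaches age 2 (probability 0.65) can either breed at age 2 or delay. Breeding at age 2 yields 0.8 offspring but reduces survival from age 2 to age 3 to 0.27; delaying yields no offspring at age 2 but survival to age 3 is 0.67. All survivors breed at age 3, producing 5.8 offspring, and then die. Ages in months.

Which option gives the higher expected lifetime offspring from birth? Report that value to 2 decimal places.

2.53

breed at age 2: R₀ = 0.65 × (0.8 + 0.27 × 5.8) = 0.65 × 2.3660 = 1.5379
delay to age 3: R₀ = 0.65 × (0.67 × 5.8) = 0.65 × 3.8860 = 2.5259
Higher: delay to age 3 (2.5259).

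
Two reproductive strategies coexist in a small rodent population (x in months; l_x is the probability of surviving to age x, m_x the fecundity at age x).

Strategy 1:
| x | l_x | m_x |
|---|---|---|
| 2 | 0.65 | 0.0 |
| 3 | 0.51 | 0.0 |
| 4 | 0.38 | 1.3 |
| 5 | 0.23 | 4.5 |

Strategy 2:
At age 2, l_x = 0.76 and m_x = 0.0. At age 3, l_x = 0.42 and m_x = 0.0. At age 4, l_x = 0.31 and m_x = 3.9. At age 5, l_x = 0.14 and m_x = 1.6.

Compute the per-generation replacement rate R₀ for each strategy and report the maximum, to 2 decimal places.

Strategy 1: R₀ = 0.65×0.0 + 0.51×0.0 + 0.38×1.3 + 0.23×4.5 = 1.5290
Strategy 2: R₀ = 0.76×0.0 + 0.42×0.0 + 0.31×3.9 + 0.14×1.6 = 1.4330
Highest R₀: strategy 1 with 1.5290.

1.53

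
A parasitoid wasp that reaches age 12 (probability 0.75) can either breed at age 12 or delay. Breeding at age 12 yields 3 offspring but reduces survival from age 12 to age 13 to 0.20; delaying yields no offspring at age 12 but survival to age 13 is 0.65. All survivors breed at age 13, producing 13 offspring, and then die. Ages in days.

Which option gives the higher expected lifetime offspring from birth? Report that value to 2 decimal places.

breed at age 12: R₀ = 0.75 × (3 + 0.20 × 13) = 0.75 × 5.6000 = 4.2000
delay to age 13: R₀ = 0.75 × (0.65 × 13) = 0.75 × 8.4500 = 6.3375
Higher: delay to age 13 (6.3375).

6.34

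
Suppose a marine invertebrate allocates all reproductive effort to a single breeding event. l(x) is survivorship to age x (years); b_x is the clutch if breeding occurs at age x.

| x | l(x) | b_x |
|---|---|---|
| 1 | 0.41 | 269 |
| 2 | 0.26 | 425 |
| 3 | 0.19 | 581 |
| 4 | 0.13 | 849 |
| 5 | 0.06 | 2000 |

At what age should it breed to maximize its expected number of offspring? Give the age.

Expected offspring if breeding at age x = l(x) × b_x:
  age 1: 0.41 × 269 = 110.290
  age 2: 0.26 × 425 = 110.500
  age 3: 0.19 × 581 = 110.390
  age 4: 0.13 × 849 = 110.370
  age 5: 0.06 × 2000 = 120.000
Maximum at age 5 (120.000).

5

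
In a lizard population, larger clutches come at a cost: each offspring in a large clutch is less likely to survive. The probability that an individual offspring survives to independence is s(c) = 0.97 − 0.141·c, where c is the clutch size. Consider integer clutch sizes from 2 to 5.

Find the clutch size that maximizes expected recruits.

Expected recruits = c × s(c):
  c=2: 2 × 0.688 = 1.376
  c=3: 3 × 0.547 = 1.641
  c=4: 4 × 0.406 = 1.624
  c=5: 5 × 0.265 = 1.325
Maximum at c = 3 (1.641 recruits).

3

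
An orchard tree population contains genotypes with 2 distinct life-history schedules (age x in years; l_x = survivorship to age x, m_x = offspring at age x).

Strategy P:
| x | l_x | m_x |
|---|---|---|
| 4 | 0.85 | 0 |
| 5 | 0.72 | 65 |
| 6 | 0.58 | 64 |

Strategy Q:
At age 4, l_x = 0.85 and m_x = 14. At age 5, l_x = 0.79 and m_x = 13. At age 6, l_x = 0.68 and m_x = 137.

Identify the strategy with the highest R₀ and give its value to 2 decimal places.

Strategy P: R₀ = 0.85×0 + 0.72×65 + 0.58×64 = 83.9200
Strategy Q: R₀ = 0.85×14 + 0.79×13 + 0.68×137 = 115.3300
Highest R₀: strategy Q with 115.3300.

115.33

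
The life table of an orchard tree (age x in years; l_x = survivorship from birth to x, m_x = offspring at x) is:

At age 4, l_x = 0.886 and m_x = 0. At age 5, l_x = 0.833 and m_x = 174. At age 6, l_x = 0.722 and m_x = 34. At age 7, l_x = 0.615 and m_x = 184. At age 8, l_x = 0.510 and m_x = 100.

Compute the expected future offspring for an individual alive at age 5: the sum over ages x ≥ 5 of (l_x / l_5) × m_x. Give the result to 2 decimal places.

400.54

l_5 = 0.833. Conditional survival from age 5 to x is l_x / l_5.
  x=5: (0.833/0.833) × 174 = 174.0000
  x=6: (0.722/0.833) × 34 = 29.4694
  x=7: (0.615/0.833) × 184 = 135.8463
  x=8: (0.510/0.833) × 100 = 61.2245
Sum = 174.0000 + 29.4694 + 135.8463 + 61.2245 = 400.5402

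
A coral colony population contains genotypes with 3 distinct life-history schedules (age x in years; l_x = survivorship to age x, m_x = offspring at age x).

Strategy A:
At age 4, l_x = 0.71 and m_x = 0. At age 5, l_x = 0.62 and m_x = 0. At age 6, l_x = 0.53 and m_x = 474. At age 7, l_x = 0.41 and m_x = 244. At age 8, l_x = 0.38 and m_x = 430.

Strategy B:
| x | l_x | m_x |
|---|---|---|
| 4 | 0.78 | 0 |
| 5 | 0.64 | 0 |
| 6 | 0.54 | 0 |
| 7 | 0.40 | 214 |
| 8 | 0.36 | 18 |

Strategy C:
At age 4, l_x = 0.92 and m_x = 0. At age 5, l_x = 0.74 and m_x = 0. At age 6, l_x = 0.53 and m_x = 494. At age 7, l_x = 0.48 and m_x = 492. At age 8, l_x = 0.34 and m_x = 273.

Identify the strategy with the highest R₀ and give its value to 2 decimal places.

590.80

Strategy A: R₀ = 0.71×0 + 0.62×0 + 0.53×474 + 0.41×244 + 0.38×430 = 514.6600
Strategy B: R₀ = 0.78×0 + 0.64×0 + 0.54×0 + 0.40×214 + 0.36×18 = 92.0800
Strategy C: R₀ = 0.92×0 + 0.74×0 + 0.53×494 + 0.48×492 + 0.34×273 = 590.8000
Highest R₀: strategy C with 590.8000.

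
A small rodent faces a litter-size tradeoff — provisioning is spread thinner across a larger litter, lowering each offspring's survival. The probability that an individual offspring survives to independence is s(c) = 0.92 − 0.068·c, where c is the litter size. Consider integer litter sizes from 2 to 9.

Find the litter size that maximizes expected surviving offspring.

Expected surviving offspring = c × s(c):
  c=2: 2 × 0.784 = 1.568
  c=3: 3 × 0.716 = 2.148
  c=4: 4 × 0.648 = 2.592
  c=5: 5 × 0.580 = 2.900
  c=6: 6 × 0.512 = 3.072
  c=7: 7 × 0.444 = 3.108
  c=8: 8 × 0.376 = 3.008
  c=9: 9 × 0.308 = 2.772
Maximum at c = 7 (3.108 surviving offspring).

7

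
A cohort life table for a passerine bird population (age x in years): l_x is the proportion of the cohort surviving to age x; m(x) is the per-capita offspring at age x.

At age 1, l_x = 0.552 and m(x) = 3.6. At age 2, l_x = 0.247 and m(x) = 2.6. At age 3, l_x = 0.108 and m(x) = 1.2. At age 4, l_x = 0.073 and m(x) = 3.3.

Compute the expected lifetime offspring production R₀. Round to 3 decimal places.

R₀ = Σ l_x m(x):
  age 1: 0.552 × 3.6 = 1.9872
  age 2: 0.247 × 2.6 = 0.6422
  age 3: 0.108 × 1.2 = 0.1296
  age 4: 0.073 × 3.3 = 0.2409
R₀ = 1.9872 + 0.6422 + 0.1296 + 0.2409 = 2.9999

3.000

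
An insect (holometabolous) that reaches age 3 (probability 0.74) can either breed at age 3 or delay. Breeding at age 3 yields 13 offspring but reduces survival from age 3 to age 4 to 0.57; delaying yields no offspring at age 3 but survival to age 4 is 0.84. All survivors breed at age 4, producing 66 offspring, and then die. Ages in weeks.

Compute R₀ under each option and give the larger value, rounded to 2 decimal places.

41.03

breed at age 3: R₀ = 0.74 × (13 + 0.57 × 66) = 0.74 × 50.6200 = 37.4588
delay to age 4: R₀ = 0.74 × (0.84 × 66) = 0.74 × 55.4400 = 41.0256
Higher: delay to age 4 (41.0256).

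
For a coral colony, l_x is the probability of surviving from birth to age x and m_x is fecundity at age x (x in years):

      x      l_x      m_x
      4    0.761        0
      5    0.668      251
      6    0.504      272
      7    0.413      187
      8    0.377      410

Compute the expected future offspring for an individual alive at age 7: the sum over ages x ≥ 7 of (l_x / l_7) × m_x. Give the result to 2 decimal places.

l_7 = 0.413. Conditional survival from age 7 to x is l_x / l_7.
  x=7: (0.413/0.413) × 187 = 187.0000
  x=8: (0.377/0.413) × 410 = 374.2615
Sum = 187.0000 + 374.2615 = 561.2615

561.26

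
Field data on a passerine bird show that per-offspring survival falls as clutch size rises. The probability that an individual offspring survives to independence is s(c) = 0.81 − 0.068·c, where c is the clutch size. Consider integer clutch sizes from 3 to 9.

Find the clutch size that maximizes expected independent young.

6

Expected independent young = c × s(c):
  c=3: 3 × 0.606 = 1.818
  c=4: 4 × 0.538 = 2.152
  c=5: 5 × 0.470 = 2.350
  c=6: 6 × 0.402 = 2.412
  c=7: 7 × 0.334 = 2.338
  c=8: 8 × 0.266 = 2.128
  c=9: 9 × 0.198 = 1.782
Maximum at c = 6 (2.412 independent young).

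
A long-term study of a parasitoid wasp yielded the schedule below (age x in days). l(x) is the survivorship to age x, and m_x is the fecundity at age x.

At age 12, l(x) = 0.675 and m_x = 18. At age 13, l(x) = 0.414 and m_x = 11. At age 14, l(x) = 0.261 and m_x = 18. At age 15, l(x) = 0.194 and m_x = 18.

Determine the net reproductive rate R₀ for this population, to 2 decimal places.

24.89

R₀ = Σ l(x) m_x:
  age 12: 0.675 × 18 = 12.1500
  age 13: 0.414 × 11 = 4.5540
  age 14: 0.261 × 18 = 4.6980
  age 15: 0.194 × 18 = 3.4920
R₀ = 12.1500 + 4.5540 + 4.6980 + 3.4920 = 24.8940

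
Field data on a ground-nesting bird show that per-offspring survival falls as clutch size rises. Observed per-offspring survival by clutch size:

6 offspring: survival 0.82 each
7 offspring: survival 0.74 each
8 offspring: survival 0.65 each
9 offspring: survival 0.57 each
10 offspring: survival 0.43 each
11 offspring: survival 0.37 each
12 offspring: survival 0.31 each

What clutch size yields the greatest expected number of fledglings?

Expected fledglings = c × s(c):
  c=6: 6 × 0.82 = 4.920
  c=7: 7 × 0.74 = 5.180
  c=8: 8 × 0.65 = 5.200
  c=9: 9 × 0.57 = 5.130
  c=10: 10 × 0.43 = 4.300
  c=11: 11 × 0.37 = 4.070
  c=12: 12 × 0.31 = 3.720
Maximum at c = 8 (5.200 fledglings).

8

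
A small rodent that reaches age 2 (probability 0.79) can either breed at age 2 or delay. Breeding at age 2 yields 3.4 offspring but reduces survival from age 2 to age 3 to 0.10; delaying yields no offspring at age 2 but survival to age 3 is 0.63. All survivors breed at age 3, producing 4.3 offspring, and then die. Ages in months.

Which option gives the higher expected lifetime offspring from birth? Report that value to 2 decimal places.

breed at age 2: R₀ = 0.79 × (3.4 + 0.10 × 4.3) = 0.79 × 3.8300 = 3.0257
delay to age 3: R₀ = 0.79 × (0.63 × 4.3) = 0.79 × 2.7090 = 2.1401
Higher: breed at age 2 (3.0257).

3.03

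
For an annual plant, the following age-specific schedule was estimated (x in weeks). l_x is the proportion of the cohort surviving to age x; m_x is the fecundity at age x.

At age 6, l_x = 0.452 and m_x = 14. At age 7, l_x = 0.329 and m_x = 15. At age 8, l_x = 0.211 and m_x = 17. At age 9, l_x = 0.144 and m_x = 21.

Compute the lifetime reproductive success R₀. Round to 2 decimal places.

17.87

R₀ = Σ l_x m_x:
  age 6: 0.452 × 14 = 6.3280
  age 7: 0.329 × 15 = 4.9350
  age 8: 0.211 × 17 = 3.5870
  age 9: 0.144 × 21 = 3.0240
R₀ = 6.3280 + 4.9350 + 3.5870 + 3.0240 = 17.8740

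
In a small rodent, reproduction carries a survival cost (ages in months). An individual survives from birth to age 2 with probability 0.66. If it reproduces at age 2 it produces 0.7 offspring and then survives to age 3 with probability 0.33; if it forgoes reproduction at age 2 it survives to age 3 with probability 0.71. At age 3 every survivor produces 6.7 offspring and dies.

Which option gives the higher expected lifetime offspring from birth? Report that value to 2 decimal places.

3.14

breed at age 2: R₀ = 0.66 × (0.7 + 0.33 × 6.7) = 0.66 × 2.9110 = 1.9213
delay to age 3: R₀ = 0.66 × (0.71 × 6.7) = 0.66 × 4.7570 = 3.1396
Higher: delay to age 3 (3.1396).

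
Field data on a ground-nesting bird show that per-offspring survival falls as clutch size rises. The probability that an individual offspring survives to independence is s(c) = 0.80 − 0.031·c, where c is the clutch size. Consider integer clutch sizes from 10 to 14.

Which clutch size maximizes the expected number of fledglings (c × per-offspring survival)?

13

Expected fledglings = c × s(c):
  c=10: 10 × 0.490 = 4.900
  c=11: 11 × 0.459 = 5.049
  c=12: 12 × 0.428 = 5.136
  c=13: 13 × 0.397 = 5.161
  c=14: 14 × 0.366 = 5.124
Maximum at c = 13 (5.161 fledglings).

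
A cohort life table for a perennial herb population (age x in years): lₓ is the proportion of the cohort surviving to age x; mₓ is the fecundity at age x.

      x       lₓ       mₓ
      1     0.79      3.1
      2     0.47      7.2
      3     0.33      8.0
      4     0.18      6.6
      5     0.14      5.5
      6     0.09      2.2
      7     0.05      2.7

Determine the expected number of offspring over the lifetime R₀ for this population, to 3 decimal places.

10.764

R₀ = Σ lₓ mₓ:
  age 1: 0.79 × 3.1 = 2.4490
  age 2: 0.47 × 7.2 = 3.3840
  age 3: 0.33 × 8.0 = 2.6400
  age 4: 0.18 × 6.6 = 1.1880
  age 5: 0.14 × 5.5 = 0.7700
  age 6: 0.09 × 2.2 = 0.1980
  age 7: 0.05 × 2.7 = 0.1350
R₀ = 2.4490 + 3.3840 + 2.6400 + 1.1880 + 0.7700 + 0.1980 + 0.1350 = 10.7640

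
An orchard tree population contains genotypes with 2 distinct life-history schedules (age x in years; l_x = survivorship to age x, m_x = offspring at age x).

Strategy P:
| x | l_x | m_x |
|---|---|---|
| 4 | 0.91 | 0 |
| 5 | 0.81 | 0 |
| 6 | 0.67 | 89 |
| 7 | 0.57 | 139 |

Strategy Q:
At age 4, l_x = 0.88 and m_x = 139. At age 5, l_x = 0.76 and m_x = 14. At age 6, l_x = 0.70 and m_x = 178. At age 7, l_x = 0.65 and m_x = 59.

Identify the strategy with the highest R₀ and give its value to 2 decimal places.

Strategy P: R₀ = 0.91×0 + 0.81×0 + 0.67×89 + 0.57×139 = 138.8600
Strategy Q: R₀ = 0.88×139 + 0.76×14 + 0.70×178 + 0.65×59 = 295.9100
Highest R₀: strategy Q with 295.9100.

295.91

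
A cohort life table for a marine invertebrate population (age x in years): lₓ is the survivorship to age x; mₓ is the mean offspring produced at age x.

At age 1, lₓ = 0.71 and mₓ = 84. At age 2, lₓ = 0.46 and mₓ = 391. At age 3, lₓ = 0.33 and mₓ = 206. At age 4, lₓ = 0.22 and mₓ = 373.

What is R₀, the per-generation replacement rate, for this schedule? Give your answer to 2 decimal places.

R₀ = Σ lₓ mₓ:
  age 1: 0.71 × 84 = 59.6400
  age 2: 0.46 × 391 = 179.8600
  age 3: 0.33 × 206 = 67.9800
  age 4: 0.22 × 373 = 82.0600
R₀ = 59.6400 + 179.8600 + 67.9800 + 82.0600 = 389.5400

389.54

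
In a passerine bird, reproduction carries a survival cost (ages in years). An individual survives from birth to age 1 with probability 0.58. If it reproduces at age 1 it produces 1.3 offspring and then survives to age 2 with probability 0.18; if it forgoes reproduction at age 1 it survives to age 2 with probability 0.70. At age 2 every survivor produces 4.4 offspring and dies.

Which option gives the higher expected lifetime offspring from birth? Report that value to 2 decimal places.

breed at age 1: R₀ = 0.58 × (1.3 + 0.18 × 4.4) = 0.58 × 2.0920 = 1.2134
delay to age 2: R₀ = 0.58 × (0.70 × 4.4) = 0.58 × 3.0800 = 1.7864
Higher: delay to age 2 (1.7864).

1.79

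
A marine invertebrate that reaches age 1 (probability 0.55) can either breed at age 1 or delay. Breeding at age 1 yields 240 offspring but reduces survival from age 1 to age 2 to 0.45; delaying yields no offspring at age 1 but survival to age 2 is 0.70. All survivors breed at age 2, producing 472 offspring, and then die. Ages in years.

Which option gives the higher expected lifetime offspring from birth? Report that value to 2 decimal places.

breed at age 1: R₀ = 0.55 × (240 + 0.45 × 472) = 0.55 × 452.4000 = 248.8200
delay to age 2: R₀ = 0.55 × (0.70 × 472) = 0.55 × 330.4000 = 181.7200
Higher: breed at age 1 (248.8200).

248.82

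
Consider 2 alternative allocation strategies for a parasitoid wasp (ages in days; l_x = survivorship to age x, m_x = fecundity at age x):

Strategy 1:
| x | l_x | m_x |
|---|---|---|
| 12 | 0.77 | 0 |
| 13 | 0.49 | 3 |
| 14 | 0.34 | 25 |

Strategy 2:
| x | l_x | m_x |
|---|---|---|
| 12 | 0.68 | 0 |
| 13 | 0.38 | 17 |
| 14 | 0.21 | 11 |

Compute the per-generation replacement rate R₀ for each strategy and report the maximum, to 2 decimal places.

Strategy 1: R₀ = 0.77×0 + 0.49×3 + 0.34×25 = 9.9700
Strategy 2: R₀ = 0.68×0 + 0.38×17 + 0.21×11 = 8.7700
Highest R₀: strategy 1 with 9.9700.

9.97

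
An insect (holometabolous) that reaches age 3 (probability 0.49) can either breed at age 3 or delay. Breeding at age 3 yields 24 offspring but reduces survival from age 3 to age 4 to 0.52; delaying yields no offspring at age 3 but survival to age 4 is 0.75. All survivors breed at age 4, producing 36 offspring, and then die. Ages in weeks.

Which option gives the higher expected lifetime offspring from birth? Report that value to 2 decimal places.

breed at age 3: R₀ = 0.49 × (24 + 0.52 × 36) = 0.49 × 42.7200 = 20.9328
delay to age 4: R₀ = 0.49 × (0.75 × 36) = 0.49 × 27.0000 = 13.2300
Higher: breed at age 3 (20.9328).

20.93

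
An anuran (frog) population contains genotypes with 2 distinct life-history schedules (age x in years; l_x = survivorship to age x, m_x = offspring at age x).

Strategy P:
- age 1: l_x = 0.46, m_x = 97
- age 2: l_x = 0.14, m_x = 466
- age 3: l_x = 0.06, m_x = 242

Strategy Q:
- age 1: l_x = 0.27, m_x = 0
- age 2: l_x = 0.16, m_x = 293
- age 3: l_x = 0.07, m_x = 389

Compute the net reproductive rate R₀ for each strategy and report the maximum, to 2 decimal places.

Strategy P: R₀ = 0.46×97 + 0.14×466 + 0.06×242 = 124.3800
Strategy Q: R₀ = 0.27×0 + 0.16×293 + 0.07×389 = 74.1100
Highest R₀: strategy P with 124.3800.

124.38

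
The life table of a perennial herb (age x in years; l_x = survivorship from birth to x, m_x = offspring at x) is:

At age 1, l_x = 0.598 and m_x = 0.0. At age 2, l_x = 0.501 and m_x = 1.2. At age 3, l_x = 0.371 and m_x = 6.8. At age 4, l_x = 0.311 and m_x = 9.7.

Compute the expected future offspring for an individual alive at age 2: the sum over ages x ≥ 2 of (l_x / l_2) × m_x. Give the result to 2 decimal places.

12.26

l_2 = 0.501. Conditional survival from age 2 to x is l_x / l_2.
  x=2: (0.501/0.501) × 1.2 = 1.2000
  x=3: (0.371/0.501) × 6.8 = 5.0355
  x=4: (0.311/0.501) × 9.7 = 6.0214
Sum = 1.2000 + 5.0355 + 6.0214 = 12.2569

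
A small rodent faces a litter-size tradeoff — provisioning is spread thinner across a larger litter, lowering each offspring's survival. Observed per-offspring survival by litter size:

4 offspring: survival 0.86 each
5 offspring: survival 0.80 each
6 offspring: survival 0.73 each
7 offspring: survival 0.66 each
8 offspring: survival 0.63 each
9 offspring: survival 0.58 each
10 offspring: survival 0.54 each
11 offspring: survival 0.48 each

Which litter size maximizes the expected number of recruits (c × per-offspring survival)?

10

Expected recruits = c × s(c):
  c=4: 4 × 0.86 = 3.440
  c=5: 5 × 0.80 = 4.000
  c=6: 6 × 0.73 = 4.380
  c=7: 7 × 0.66 = 4.620
  c=8: 8 × 0.63 = 5.040
  c=9: 9 × 0.58 = 5.220
  c=10: 10 × 0.54 = 5.400
  c=11: 11 × 0.48 = 5.280
Maximum at c = 10 (5.400 recruits).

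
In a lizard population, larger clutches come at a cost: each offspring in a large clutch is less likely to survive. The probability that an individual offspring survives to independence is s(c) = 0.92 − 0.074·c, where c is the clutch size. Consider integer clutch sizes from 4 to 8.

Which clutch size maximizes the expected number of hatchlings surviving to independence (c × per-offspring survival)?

6

Expected hatchlings surviving to independence = c × s(c):
  c=4: 4 × 0.624 = 2.496
  c=5: 5 × 0.550 = 2.750
  c=6: 6 × 0.476 = 2.856
  c=7: 7 × 0.402 = 2.814
  c=8: 8 × 0.328 = 2.624
Maximum at c = 6 (2.856 hatchlings surviving to independence).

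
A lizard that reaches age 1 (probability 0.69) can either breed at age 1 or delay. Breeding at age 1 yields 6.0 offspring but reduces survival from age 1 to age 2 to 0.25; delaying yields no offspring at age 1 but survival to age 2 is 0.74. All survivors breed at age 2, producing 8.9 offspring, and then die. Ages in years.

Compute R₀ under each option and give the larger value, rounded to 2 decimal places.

5.68

breed at age 1: R₀ = 0.69 × (6.0 + 0.25 × 8.9) = 0.69 × 8.2250 = 5.6752
delay to age 2: R₀ = 0.69 × (0.74 × 8.9) = 0.69 × 6.5860 = 4.5443
Higher: breed at age 1 (5.6752).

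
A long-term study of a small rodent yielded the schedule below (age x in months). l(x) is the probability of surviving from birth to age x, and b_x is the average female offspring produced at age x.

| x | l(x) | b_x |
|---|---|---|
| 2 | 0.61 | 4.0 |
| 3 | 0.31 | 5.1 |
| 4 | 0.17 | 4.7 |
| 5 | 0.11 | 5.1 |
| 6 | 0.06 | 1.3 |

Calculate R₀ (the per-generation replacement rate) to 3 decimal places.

R₀ = Σ l(x) b_x:
  age 2: 0.61 × 4.0 = 2.4400
  age 3: 0.31 × 5.1 = 1.5810
  age 4: 0.17 × 4.7 = 0.7990
  age 5: 0.11 × 5.1 = 0.5610
  age 6: 0.06 × 1.3 = 0.0780
R₀ = 2.4400 + 1.5810 + 0.7990 + 0.5610 + 0.0780 = 5.4590

5.459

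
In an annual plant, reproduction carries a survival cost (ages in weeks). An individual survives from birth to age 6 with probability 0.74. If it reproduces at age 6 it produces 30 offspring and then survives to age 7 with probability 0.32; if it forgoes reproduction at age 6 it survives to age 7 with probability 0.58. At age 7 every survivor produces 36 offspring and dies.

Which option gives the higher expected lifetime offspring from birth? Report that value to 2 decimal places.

breed at age 6: R₀ = 0.74 × (30 + 0.32 × 36) = 0.74 × 41.5200 = 30.7248
delay to age 7: R₀ = 0.74 × (0.58 × 36) = 0.74 × 20.8800 = 15.4512
Higher: breed at age 6 (30.7248).

30.72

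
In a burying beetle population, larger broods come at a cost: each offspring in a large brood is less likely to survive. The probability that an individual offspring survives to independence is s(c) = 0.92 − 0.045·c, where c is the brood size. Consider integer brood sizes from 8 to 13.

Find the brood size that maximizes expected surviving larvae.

Expected surviving larvae = c × s(c):
  c=8: 8 × 0.560 = 4.480
  c=9: 9 × 0.515 = 4.635
  c=10: 10 × 0.470 = 4.700
  c=11: 11 × 0.425 = 4.675
  c=12: 12 × 0.380 = 4.560
  c=13: 13 × 0.335 = 4.355
Maximum at c = 10 (4.700 surviving larvae).

10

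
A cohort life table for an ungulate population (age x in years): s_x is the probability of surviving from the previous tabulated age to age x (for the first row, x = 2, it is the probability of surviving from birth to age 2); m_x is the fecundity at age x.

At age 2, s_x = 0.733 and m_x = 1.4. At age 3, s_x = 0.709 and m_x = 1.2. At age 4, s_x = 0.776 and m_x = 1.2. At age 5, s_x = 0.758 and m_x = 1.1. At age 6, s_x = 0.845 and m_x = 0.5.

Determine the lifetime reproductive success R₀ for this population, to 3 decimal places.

2.599

Survivorship from birth: l_x = s_2·s_3·…·s_x.
  l_2 = 0.73300
  l_3 = 0.51970
  l_4 = 0.40328
  l_5 = 0.30569
  l_6 = 0.25831
R₀ = Σ l_x m_x:
  age 2: 0.73300 × 1.4 = 1.0262
  age 3: 0.51970 × 1.2 = 0.6236
  age 4: 0.40328 × 1.2 = 0.4839
  age 5: 0.30569 × 1.1 = 0.3363
  age 6: 0.25831 × 0.5 = 0.1292
R₀ = 1.0262 + 0.6236 + 0.4839 + 0.3363 + 0.1292 = 2.5992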